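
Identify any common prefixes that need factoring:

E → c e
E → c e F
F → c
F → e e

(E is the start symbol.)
Left-factoring is needed when two productions for the same non-terminal
share a common prefix on the right-hand side.

Productions for E:
  E → c e
  E → c e F
Productions for F:
  F → c
  F → e e

Found common prefix 'c e' in productions for E

Answer: Yes, E has productions with common prefix 'c e'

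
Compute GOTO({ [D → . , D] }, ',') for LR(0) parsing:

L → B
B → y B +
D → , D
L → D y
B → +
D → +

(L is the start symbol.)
GOTO(I, ',') = CLOSURE({ [A → αX.β] : [A → α.Xβ] ∈ I, X = ',' })

Items with dot before ',', with the dot advanced:
  [D → . , D] → [D → , . D]
Closure of the advanced items:
  [D → , . D] has the dot before D: add [D → . , D], [D → . +]

GOTO = { [D → , . D], [D → . +], [D → . , D] }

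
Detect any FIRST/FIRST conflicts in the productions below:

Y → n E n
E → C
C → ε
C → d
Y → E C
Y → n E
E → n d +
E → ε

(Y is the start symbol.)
A FIRST/FIRST conflict occurs when two productions N → α and N → β for the same non-terminal have FIRST(α) ∩ FIRST(β) ≠ ∅ (with ε ∈ FIRST of a nullable right-hand side, so two nullable alternatives also conflict).

FIRST sets of the non-terminals at (or reachable through a nullable prefix from) the front of some alternative:
  FIRST(E) = { 'd', 'n', ε }
  FIRST(C) = { 'd', ε }

Productions for Y:
  Y → n E n: FIRST = { 'n' }
  Y → E C: FIRST = { 'd', 'n', ε }
  Y → n E: FIRST = { 'n' }
Productions for E:
  E → C: FIRST = { 'd', ε }
  E → n d +: FIRST = { 'n' }
  E → ε: FIRST = { ε }
Productions for C:
  C → ε: FIRST = { ε }
  C → d: FIRST = { 'd' }

Conflict for Y: Y → n E n and Y → E C
  Overlap: { 'n' }
Conflict for Y: Y → n E n and Y → n E
  Overlap: { 'n' }
Conflict for Y: Y → E C and Y → n E
  Overlap: { 'n' }
Conflict for E: E → C and E → ε
  Overlap: { ε }

Answer: Yes. Y → n E n / Y → E C on { 'n' }; Y → n E n / Y → n E on { 'n' }; Y → E C / Y → n E on { 'n' }; E → C / E → ε on { ε }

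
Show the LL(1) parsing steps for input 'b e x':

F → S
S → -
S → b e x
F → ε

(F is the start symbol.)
LL(1) parsing maintains a stack (initially the start symbol over $) and the input. At each step: if the stack top is a terminal, match it against the current input token; if it is a non-terminal N, replace it with the RHS of M[N, lookahead] (the unique production whose predict set contains the lookahead).

Stack is shown with the top on the left.

Stack    Input    Action
------------------------
F $      b e x $  output F → S
S $      b e x $  output S → b e x
b e x $  b e x $  match 'b'
e x $    e x $    match 'e'
x $      x $      match 'x'
$        $        accept

The string is accepted.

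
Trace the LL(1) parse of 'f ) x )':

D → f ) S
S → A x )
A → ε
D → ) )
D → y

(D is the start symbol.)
Stack is shown with the top on the left.

Stack    Input      Action
--------------------------
D $      f ) x ) $  output D → f ) S
f ) S $  f ) x ) $  match 'f'
) S $    ) x ) $    match ')'
S $      x ) $      output S → A x )
A x ) $  x ) $      output A → ε
x ) $    x ) $      match 'x'
) $      ) $        match ')'
$        $          accept

The string is accepted.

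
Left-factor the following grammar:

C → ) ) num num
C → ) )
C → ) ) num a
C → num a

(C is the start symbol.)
Left-factoring transforms A → αβ₁ | αβ₂ into A → αA' and A' → β₁ | β₂
(α is the longest common prefix among the alternatives). Repeat until
no nonterminal has two alternatives with a common prefix.

Round 1: C has alternatives sharing prefix ') )'. Introduce C': C → ) ) C'
  Add: C' → num num
  Add: C' → ε
  Add: C' → num a

Round 2: C' has alternatives sharing prefix 'num'. Introduce C'': C' → num C''
  Add: C'' → num
  Add: C'' → a

No remaining common prefixes — done.

Resulting grammar:
C → ) ) C'
C' → num C''
C'' → num
C'' → a
C' → ε
C → num a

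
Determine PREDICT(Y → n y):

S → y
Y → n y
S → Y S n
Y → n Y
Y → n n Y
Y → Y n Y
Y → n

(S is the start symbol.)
{ 'n' }

PREDICT(Y → n y) = (FIRST(RHS) \ {ε}) ∪ (FOLLOW(Y) if ε ∈ FIRST(RHS), i.e. RHS ⇒* ε)
FIRST(n y) = { 'n' }
ε ∉ FIRST(n y), so FOLLOW(Y) is not added.
PREDICT(Y → n y) = { 'n' }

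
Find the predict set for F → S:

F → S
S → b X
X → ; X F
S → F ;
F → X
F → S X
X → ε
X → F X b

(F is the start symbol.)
PREDICT(F → S) = (FIRST(RHS) \ {ε}) ∪ (FOLLOW(F) if ε ∈ FIRST(RHS), i.e. RHS ⇒* ε)
FIRST(S) = { ';', 'b' }
FIRST(S) = { ';', 'b' }
ε ∉ FIRST(S), so FOLLOW(F) is not added.
PREDICT(F → S) = { ';', 'b' }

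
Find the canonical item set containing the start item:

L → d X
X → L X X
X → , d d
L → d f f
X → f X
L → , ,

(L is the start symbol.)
First, augment the grammar with L' → L
I₀ = CLOSURE({ [L' → . L] }):
  [L' → . L] has the dot before L: add [L → . d X], [L → . d f f], [L → . , ,]
No further items can be added.

I₀ = { [L → . , ,], [L → . d X], [L → . d f f], [L' → . L] }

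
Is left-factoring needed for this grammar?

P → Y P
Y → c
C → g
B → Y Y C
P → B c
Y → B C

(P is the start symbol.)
No, left-factoring is not needed

Left-factoring is needed when two productions for the same non-terminal
share a common prefix on the right-hand side.

Productions for P:
  P → Y P
  P → B c
Productions for Y:
  Y → c
  Y → B C

No common prefixes found.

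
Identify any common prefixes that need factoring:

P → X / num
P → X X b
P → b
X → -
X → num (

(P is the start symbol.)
Yes, P has productions with common prefix 'X'

Left-factoring is needed when two productions for the same non-terminal
share a common prefix on the right-hand side.

Productions for P:
  P → X / num
  P → X X b
  P → b
Productions for X:
  X → -
  X → num (

Found common prefix 'X' in productions for P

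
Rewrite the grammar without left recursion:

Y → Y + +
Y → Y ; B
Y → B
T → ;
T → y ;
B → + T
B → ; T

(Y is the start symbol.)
Y is directly left-recursive. The standard transformation for
  A → A α₁ | ... | A α_m | β₁ | ... | β_n
is
  A  → β₁ A' | ... | β_n A'
  A' → α₁ A' | ... | α_m A' | ε

Y → B becomes Y → B Y'
Y → Y + + becomes Y' → + + Y'
Y → Y ; B becomes Y' → ; B Y'
Add Y' → ε

Productions for other non-terminals are unchanged:
  T → ;
  T → y ;
  B → + T
  B → ; T

Resulting grammar:
Y → B Y'
Y' → + + Y'
Y' → ; B Y'
Y' → ε
T → ;
T → y ;
B → + T
B → ; T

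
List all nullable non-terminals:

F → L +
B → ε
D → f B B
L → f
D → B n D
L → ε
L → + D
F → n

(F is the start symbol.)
A non-terminal is nullable if it can derive ε (the empty string): either it has an ε-production, or it has a production whose right-hand side consists entirely of nullable non-terminals.

ε-productions: B → ε, L → ε
So B, L are immediately nullable.
No further non-terminal can be added: every production for the remaining non-terminals contains a terminal or a non-nullable non-terminal.
Nullable = { 'B', 'L' }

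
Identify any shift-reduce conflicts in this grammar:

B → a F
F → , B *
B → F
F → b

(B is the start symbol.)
No shift-reduce conflicts

A shift-reduce conflict occurs when an LR(0) state has both:
  - a complete (reduce) item [A → α .] (dot at the end), and
  - a shift item [B → β . c γ] (dot before a terminal).

Augment with B' → B and build the canonical LR(0) collection (I0 = CLOSURE({[B' → . B]}), then GOTO on every symbol after a dot until no new states appear). It has 9 states:
  I0: { [B → . F], [B → . a F], [B' → . B], [F → . , B *], [F → . b] }  — shift
  I1: { [B → . F], [B → . a F], [F → , . B *], [F → . , B *], [F → . b] }  — shift
  I2: { [B' → B .] }  — accept
  I3: { [B → F .] }  — reduce
  I4: { [B → a . F], [F → . , B *], [F → . b] }  — shift
  I5: { [F → b .] }  — reduce
  I6: { [B → a F .] }  — reduce
  I7: { [F → , B . *] }  — shift
  I8: { [F → , B * .] }  — reduce

No state contains both a complete item and a shift item.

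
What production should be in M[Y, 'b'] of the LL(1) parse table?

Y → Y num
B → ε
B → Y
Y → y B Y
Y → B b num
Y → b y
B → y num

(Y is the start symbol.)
Y → Y num, Y → B b num, Y → b y

To find M[Y, 'b'], we find productions for Y where 'b' is in the predict set (PREDICT(N → α) = (FIRST(α) \ {ε}) ∪ (FOLLOW(N) if α ⇒* ε)).

Relevant sets:
  FIRST(Y) = { 'b', 'y' }
  FIRST(B) = { 'b', 'y', ε }

Y → Y num: PREDICT = { 'b', 'y' }
  'b' is in predict set, so this production goes in M[Y, 'b']
Y → y B Y: PREDICT = { 'y' }
Y → B b num: PREDICT = { 'b', 'y' }
  'b' is in predict set, so this production goes in M[Y, 'b']
Y → b y: PREDICT = { 'b' }
  'b' is in predict set, so this production goes in M[Y, 'b']

M[Y, 'b'] = Y → Y num, Y → B b num, Y → b y  (a multiply-defined cell — the grammar is not LL(1))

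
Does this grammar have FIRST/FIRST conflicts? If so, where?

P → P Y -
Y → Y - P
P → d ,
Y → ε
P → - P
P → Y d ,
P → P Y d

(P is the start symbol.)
Yes. P → P Y '-' / P → d ',' on { 'd' }; P → P Y '-' / P → '-' P on { '-' }; P → P Y '-' / P → Y d ',' on { '-', 'd' }; P → P Y '-' / P → P Y d on { '-', 'd' }; P → d ',' / P → Y d ',' on { 'd' }; P → d ',' / P → P Y d on { 'd' }; P → '-' P / P → Y d ',' on { '-' }; P → '-' P / P → P Y d on { '-' }; P → Y d ',' / P → P Y d on { '-', 'd' }

FIRST sets of the non-terminals at (or reachable through a nullable prefix from) the front of some alternative:
  FIRST(P) = { '-', 'd' }
  FIRST(Y) = { '-', ε }

Productions for P:
  P → P Y -: FIRST = { '-', 'd' }
  P → d ,: FIRST = { 'd' }
  P → - P: FIRST = { '-' }
  P → Y d ,: FIRST = { '-', 'd' }
  P → P Y d: FIRST = { '-', 'd' }
Productions for Y:
  Y → Y - P: FIRST = { '-' }
  Y → ε: FIRST = { ε }

Conflict for P: P → P Y - and P → d ,
  Overlap: { 'd' }
Conflict for P: P → P Y - and P → - P
  Overlap: { '-' }
Conflict for P: P → P Y - and P → Y d ,
  Overlap: { '-', 'd' }
Conflict for P: P → P Y - and P → P Y d
  Overlap: { '-', 'd' }
Conflict for P: P → d , and P → Y d ,
  Overlap: { 'd' }
Conflict for P: P → d , and P → P Y d
  Overlap: { 'd' }
Conflict for P: P → - P and P → Y d ,
  Overlap: { '-' }
Conflict for P: P → - P and P → P Y d
  Overlap: { '-' }
Conflict for P: P → Y d , and P → P Y d
  Overlap: { '-', 'd' }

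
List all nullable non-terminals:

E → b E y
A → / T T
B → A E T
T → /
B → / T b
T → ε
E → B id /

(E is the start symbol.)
ε-productions: T → ε
So T is immediately nullable.
No further non-terminal can be added: every production for the remaining non-terminals contains a terminal or a non-nullable non-terminal.
Nullable = { 'T' }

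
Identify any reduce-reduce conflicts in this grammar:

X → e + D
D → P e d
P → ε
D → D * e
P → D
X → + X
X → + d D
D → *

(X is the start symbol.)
Yes — I6: [P → D .] vs [X → e + D .]; I14: [P → D .] vs [X → + d D .]

A reduce-reduce conflict occurs when an LR(0) state has two complete items [A → α .] and [B → β .] — both call for a reduction, and with no lookahead the parser cannot choose between them.

Augment with X' → X and build the canonical LR(0) collection (I0 = CLOSURE({[X' → . X]}), then GOTO on every symbol after a dot until no new states appear). It has 15 states:
  I0: { [X → . + X], [X → . + d D], [X → . e + D], [X' → . X] }  — shift
  I1: { [X → + . X], [X → + . d D], [X → . + X], [X → . + d D], [X → . e + D] }  — shift
  I2: { [X' → X .] }  — accept
  I3: { [X → e . + D] }  — shift
  I4: { [D → . *], [D → . D * e], [D → . P e d], [P → . D], [P → .], [X → e + . D] }  — shift, reduce
  I5: { [D → * .] }  — reduce
  I6: { [D → D . * e], [P → D .], [X → e + D .] }  — shift, 2 reduces
  I7: { [D → P . e d] }  — shift
  I8: { [D → P e . d] }  — shift
  I9: { [D → P e d .] }  — reduce
  I10: { [D → D * . e] }  — shift
  I11: { [D → D * e .] }  — reduce
  I12: { [X → + X .] }  — reduce
  I13: { [D → . *], [D → . D * e], [D → . P e d], [P → . D], [P → .], [X → + d . D] }  — shift, reduce
  I14: { [D → D . * e], [P → D .], [X → + d D .] }  — shift, 2 reduces

I6 contains complete items [P → D .], [X → e + D .] — reduce-reduce conflict.
I14 contains complete items [P → D .], [X → + d D .] — reduce-reduce conflict.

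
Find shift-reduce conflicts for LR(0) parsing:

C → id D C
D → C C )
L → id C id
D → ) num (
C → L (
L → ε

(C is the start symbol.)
Augment with C' → C and build the canonical LR(0) collection (I0 = CLOSURE({[C' → . C]}), then GOTO on every symbol after a dot until no new states appear). It has 14 states:
  I0: { [C → . L (], [C → . id D C], [C' → . C], [L → . id C id], [L → .] }  — shift, reduce
  I1: { [C' → C .] }  — accept
  I2: { [C → L . (] }  — shift
  I3: { [C → . L (], [C → . id D C], [C → id . D C], [D → . ) num (], [D → . C C )], [L → . id C id], [L → .], [L → id . C id] }  — shift, reduce
  I4: { [D → ) . num (] }  — shift
  I5: { [C → . L (], [C → . id D C], [D → C . C )], [L → . id C id], [L → .], [L → id C . id] }  — shift, reduce
  I6: { [C → . L (], [C → . id D C], [C → id D . C], [L → . id C id], [L → .] }  — shift, reduce
  I7: { [C → id D C .] }  — reduce
  I8: { [D → C C . )] }  — shift
  I9: { [C → . L (], [C → . id D C], [C → id . D C], [D → . ) num (], [D → . C C )], [L → . id C id], [L → .], [L → id . C id], [L → id C id .] }  — shift, 2 reduces
  I10: { [D → C C ) .] }  — reduce
  I11: { [D → ) num . (] }  — shift
  I12: { [D → ) num ( .] }  — reduce
  I13: { [C → L ( .] }  — reduce

I0 contains reduce item [L → .] and shift items [C → . id D C], [L → . id C id] — shift-reduce conflict.
I3 contains reduce item [L → .] and shift items [C → . id D C], [D → . ) num (], [L → . id C id] — shift-reduce conflict.
I5 contains reduce item [L → .] and shift items [C → . id D C], [L → . id C id], [L → id C . id] — shift-reduce conflict.
I6 contains reduce item [L → .] and shift items [C → . id D C], [L → . id C id] — shift-reduce conflict.
I9 contains reduce items [L → .], [L → id C id .] and shift items [C → . id D C], [D → . ) num (], [L → . id C id] — shift-reduce conflict.

Answer: Yes — I0: [L → .] vs [C → . id D C]; I3: [L → .] vs [C → . id D C]; I5: [L → .] vs [C → . id D C]; I6: [L → .] vs [C → . id D C]; I9: [L → .] vs [C → . id D C]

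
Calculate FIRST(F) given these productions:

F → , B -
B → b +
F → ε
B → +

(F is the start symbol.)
To compute FIRST(F), examine every production with F on the left-hand side, reading each right-hand side left to right until a non-nullable symbol is reached.

From F → , B -:
  - ',' is a terminal: add ',' and stop
From F → ε:
  - ε-production, so ε ∈ FIRST(F)

Collecting: FIRST(F) = { ',', ε }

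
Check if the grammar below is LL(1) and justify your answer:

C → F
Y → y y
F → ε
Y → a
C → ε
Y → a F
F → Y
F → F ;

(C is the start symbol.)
No. Predict set conflict for C: { $ }

A grammar is LL(1) if for each non-terminal N with multiple productions, the predict sets of those productions are pairwise disjoint, where PREDICT(N → α) = (FIRST(α) \ {ε}) ∪ (FOLLOW(N) if α ⇒* ε).

Relevant sets:
  FIRST(F) = { ';', 'a', 'y', ε }
  FIRST(Y) = { 'a', 'y' }
  FOLLOW(C) = { $ }
  FOLLOW(F) = { $, ';' }

For C:
  PREDICT(C → F) = { $, ';', 'a', 'y' }
  PREDICT(C → ε) = { $ }
For Y:
  PREDICT(Y → y y) = { 'y' }
  PREDICT(Y → a) = { 'a' }
  PREDICT(Y → a F) = { 'a' }
For F:
  PREDICT(F → ε) = { $, ';' }
  PREDICT(F → Y) = { 'a', 'y' }
  PREDICT(F → F ';') = { ';', 'a', 'y' }

Conflict found: Predict set conflict for C: { $ }
The grammar is NOT LL(1).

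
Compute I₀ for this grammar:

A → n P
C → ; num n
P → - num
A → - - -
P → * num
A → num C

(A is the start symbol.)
First, augment the grammar with A' → A
I₀ = CLOSURE({ [A' → . A] }):
  [A' → . A] has the dot before A: add [A → . n P], [A → . - - -], [A → . num C]
No further items can be added.

I₀ = { [A → . - - -], [A → . n P], [A → . num C], [A' → . A] }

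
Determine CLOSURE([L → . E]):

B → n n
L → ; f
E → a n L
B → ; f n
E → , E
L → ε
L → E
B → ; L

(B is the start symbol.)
Start with: [L → . E]
  [L → . E] has the dot before E: add [E → . a n L], [E → . , E]
No further items can be added.

CLOSURE = { [E → . , E], [E → . a n L], [L → . E] }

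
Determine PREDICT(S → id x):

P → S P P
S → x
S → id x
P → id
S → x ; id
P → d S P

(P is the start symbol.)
{ 'id' }

PREDICT(S → id x) = (FIRST(RHS) \ {ε}) ∪ (FOLLOW(S) if ε ∈ FIRST(RHS), i.e. RHS ⇒* ε)
FIRST(id x) = { 'id' }
ε ∉ FIRST(id x), so FOLLOW(S) is not added.
PREDICT(S → id x) = { 'id' }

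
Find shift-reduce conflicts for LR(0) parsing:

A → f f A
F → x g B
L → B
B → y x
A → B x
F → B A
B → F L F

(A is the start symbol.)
Yes — I9: [F → x g B .] vs [A → . f f A]; I13: [L → B .] vs [A → . f f A]; I16: [B → F L F .] vs [B → . y x]; I17: [A → B x .] vs [F → x . g B]

Augment with A' → A and build the canonical LR(0) collection (I0 = CLOSURE({[A' → . A]}), then GOTO on every symbol after a dot until no new states appear). It has 18 states:
  I0: { [A → . B x], [A → . f f A], [A' → . A], [B → . F L F], [B → . y x], [F → . B A], [F → . x g B] }  — shift
  I1: { [A' → A .] }  — accept
  I2: { [A → . B x], [A → . f f A], [A → B . x], [B → . F L F], [B → . y x], [F → . B A], [F → . x g B], [F → B . A] }  — shift
  I3: { [B → . F L F], [B → . y x], [B → F . L F], [F → . B A], [F → . x g B], [L → . B] }  — shift
  I4: { [A → f . f A] }  — shift
  I5: { [F → x . g B] }  — shift
  I6: { [B → y . x] }  — shift
  I7: { [B → y x .] }  — reduce
  I8: { [B → . F L F], [B → . y x], [F → . B A], [F → . x g B], [F → x g . B] }  — shift
  I9: { [A → . B x], [A → . f f A], [B → . F L F], [B → . y x], [F → . B A], [F → . x g B], [F → B . A], [F → x g B .] }  — shift, reduce
  I10: { [F → B A .] }  — reduce
  I11: { [A → . B x], [A → . f f A], [A → f f . A], [B → . F L F], [B → . y x], [F → . B A], [F → . x g B] }  — shift
  I12: { [A → f f A .] }  — reduce
  I13: { [A → . B x], [A → . f f A], [B → . F L F], [B → . y x], [F → . B A], [F → . x g B], [F → B . A], [L → B .] }  — shift, reduce
  I14: { [B → . F L F], [B → . y x], [B → F L . F], [F → . B A], [F → . x g B] }  — shift
  I15: { [A → . B x], [A → . f f A], [B → . F L F], [B → . y x], [F → . B A], [F → . x g B], [F → B . A] }  — shift
  I16: { [B → . F L F], [B → . y x], [B → F . L F], [B → F L F .], [F → . B A], [F → . x g B], [L → . B] }  — shift, reduce
  I17: { [A → B x .], [F → x . g B] }  — shift, reduce

I9 contains reduce item [F → x g B .] and shift items [A → . f f A], [B → . y x], [F → . x g B] — shift-reduce conflict.
I13 contains reduce item [L → B .] and shift items [A → . f f A], [B → . y x], [F → . x g B] — shift-reduce conflict.
I16 contains reduce item [B → F L F .] and shift items [B → . y x], [F → . x g B] — shift-reduce conflict.
I17 contains reduce item [A → B x .] and shift item [F → x . g B] — shift-reduce conflict.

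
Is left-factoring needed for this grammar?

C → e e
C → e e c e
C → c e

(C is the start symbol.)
Yes, C has productions with common prefix 'e e'

Left-factoring is needed when two productions for the same non-terminal
share a common prefix on the right-hand side.

Productions for C:
  C → e e
  C → e e c e
  C → c e

Found common prefix 'e e' in productions for C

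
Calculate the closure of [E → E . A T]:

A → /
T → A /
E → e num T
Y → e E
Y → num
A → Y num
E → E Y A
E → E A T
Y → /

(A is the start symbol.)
{ [A → . /], [A → . Y num], [E → E . A T], [Y → . /], [Y → . e E], [Y → . num] }

To compute CLOSURE, for each item [A → α.Bβ] where B is a non-terminal, add [B → .γ] for all productions B → γ; repeat for the newly added items until nothing changes.

Start with: [E → E . A T]
  [E → E . A T] has the dot before A: add [A → . /], [A → . Y num]
  [A → . Y num] has the dot before Y: add [Y → . e E], [Y → . num], [Y → . /]
No further items can be added.

CLOSURE = { [A → . /], [A → . Y num], [E → E . A T], [Y → . /], [Y → . e E], [Y → . num] }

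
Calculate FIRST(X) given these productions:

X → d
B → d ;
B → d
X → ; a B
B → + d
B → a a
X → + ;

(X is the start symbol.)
To compute FIRST(X), examine every production with X on the left-hand side, reading each right-hand side left to right until a non-nullable symbol is reached.

From X → d:
  - d is a terminal: add 'd' and stop
From X → ; a B:
  - ';' is a terminal: add ';' and stop
From X → + ;:
  - '+' is a terminal: add '+' and stop

Collecting: FIRST(X) = { '+', ';', 'd' }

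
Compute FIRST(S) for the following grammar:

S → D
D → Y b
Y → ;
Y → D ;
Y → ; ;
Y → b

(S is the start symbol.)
To compute FIRST(S), examine every production with S on the left-hand side, reading each right-hand side left to right until a non-nullable symbol is reached.

FIRST sets of the other non-terminals involved (by the same procedure, iterated to a fixed point):
  FIRST(D) = { ';', 'b' }

From S → D:
  - D is a non-terminal: add FIRST(D) \ {ε} = { ';', 'b' }
    D is not nullable, so stop

Collecting: FIRST(S) = { ';', 'b' }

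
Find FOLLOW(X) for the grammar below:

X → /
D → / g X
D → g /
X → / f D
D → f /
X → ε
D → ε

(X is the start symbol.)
{ $ }

To compute FOLLOW(X), find every occurrence of X on a right-hand side N → α X β: add FIRST(β) \ {ε}, and if β is empty or nullable also add FOLLOW(N). Iterate to a fixed point.

X is the start symbol, so $ ∈ FOLLOW(X).
In D → / g X: X is at the end, add FOLLOW(D)

The FOLLOW sets referred to above (computed the same way, to a fixed point):
  FOLLOW(D) = { $ }

Taking the union: FOLLOW(X) = { $ }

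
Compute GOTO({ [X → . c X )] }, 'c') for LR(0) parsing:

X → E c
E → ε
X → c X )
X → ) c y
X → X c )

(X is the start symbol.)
GOTO(I, 'c') = CLOSURE({ [A → αX.β] : [A → α.Xβ] ∈ I, X = 'c' })

Items with dot before 'c', with the dot advanced:
  [X → . c X )] → [X → c . X )]
Closure of the advanced items:
  [X → c . X )] has the dot before X: add [X → . E c], [X → . c X )], [X → . ) c y], [X → . X c )]
  [X → . E c] has the dot before E: add [E → .]

GOTO = { [E → .], [X → . ) c y], [X → . E c], [X → . X c )], [X → . c X )], [X → c . X )] }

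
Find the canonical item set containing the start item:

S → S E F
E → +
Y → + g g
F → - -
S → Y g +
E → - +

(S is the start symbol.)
First, augment the grammar with S' → S
I₀ = CLOSURE({ [S' → . S] }):
  [S' → . S] has the dot before S: add [S → . S E F], [S → . Y g +]
  [S → . Y g +] has the dot before Y: add [Y → . + g g]
No further items can be added.

I₀ = { [S → . S E F], [S → . Y g +], [S' → . S], [Y → . + g g] }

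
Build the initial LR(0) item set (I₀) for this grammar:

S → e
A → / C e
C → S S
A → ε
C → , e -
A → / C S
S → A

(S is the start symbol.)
First, augment the grammar with S' → S
I₀ = CLOSURE({ [S' → . S] }):
  [S' → . S] has the dot before S: add [S → . e], [S → . A]
  [S → . A] has the dot before A: add [A → . / C e], [A → .], [A → . / C S]
No further items can be added.

I₀ = { [A → . / C S], [A → . / C e], [A → .], [S → . A], [S → . e], [S' → . S] }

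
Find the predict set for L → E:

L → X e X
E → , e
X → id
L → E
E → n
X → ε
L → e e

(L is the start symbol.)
{ ',', 'n' }

PREDICT(L → E) = (FIRST(RHS) \ {ε}) ∪ (FOLLOW(L) if ε ∈ FIRST(RHS), i.e. RHS ⇒* ε)
FIRST(E) = { ',', 'n' }
FIRST(E) = { ',', 'n' }
ε ∉ FIRST(E), so FOLLOW(L) is not added.
PREDICT(L → E) = { ',', 'n' }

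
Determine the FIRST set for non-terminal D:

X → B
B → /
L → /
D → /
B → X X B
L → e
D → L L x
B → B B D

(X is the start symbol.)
FIRST sets of the other non-terminals involved (by the same procedure, iterated to a fixed point):
  FIRST(L) = { '/', 'e' }

From D → /:
  - '/' is a terminal: add '/' and stop
From D → L L x:
  - L is a non-terminal: add FIRST(L) \ {ε} = { '/', 'e' }
    L is not nullable, so stop

Collecting: FIRST(D) = { '/', 'e' }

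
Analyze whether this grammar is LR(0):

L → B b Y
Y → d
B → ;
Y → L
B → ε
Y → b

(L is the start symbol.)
No. Shift-reduce conflict between [B → .] and [B → . ;]

Augment with L' → L and build the canonical LR(0) collection (I0 = CLOSURE({[L' → . L]}), then GOTO on every symbol after a dot until no new states appear). It has 9 states:
  I0: { [B → . ;], [B → .], [L → . B b Y], [L' → . L] }  — shift, reduce
  I1: { [B → ; .] }  — reduce
  I2: { [L → B . b Y] }  — shift
  I3: { [L' → L .] }  — accept
  I4: { [B → . ;], [B → .], [L → . B b Y], [L → B b . Y], [Y → . L], [Y → . b], [Y → . d] }  — shift, reduce
  I5: { [Y → L .] }  — reduce
  I6: { [L → B b Y .] }  — reduce
  I7: { [Y → b .] }  — reduce
  I8: { [Y → d .] }  — reduce

Conflict in state I0:
  Shift-reduce conflict between [B → .] and [B → . ;]
So the grammar is NOT LR(0).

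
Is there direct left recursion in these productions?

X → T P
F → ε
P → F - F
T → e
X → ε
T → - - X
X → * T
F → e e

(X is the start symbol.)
Direct left recursion occurs when N → N α for some non-terminal N (the right-hand side begins with the left-hand side itself).

X → T P: starts with T
F → ε: starts with ε
P → F - F: starts with F
T → e: starts with e
X → ε: starts with ε
T → - - X: starts with '-'
X → * T: starts with '*'
F → e e: starts with e

No direct left recursion found.

Answer: No direct left recursion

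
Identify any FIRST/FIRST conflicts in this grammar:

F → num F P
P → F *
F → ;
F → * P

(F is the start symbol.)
A FIRST/FIRST conflict occurs when two productions N → α and N → β for the same non-terminal have FIRST(α) ∩ FIRST(β) ≠ ∅ (with ε ∈ FIRST of a nullable right-hand side, so two nullable alternatives also conflict).

Productions for F:
  F → num F P: FIRST = { 'num' }
  F → ;: FIRST = { ';' }
  F → * P: FIRST = { '*' }
P has only one production, so no FIRST/FIRST conflict is possible there.

All alternatives of each non-terminal have pairwise disjoint FIRST sets.

Answer: No FIRST/FIRST conflicts.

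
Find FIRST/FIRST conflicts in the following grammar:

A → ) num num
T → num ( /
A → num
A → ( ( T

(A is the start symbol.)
No FIRST/FIRST conflicts.

A FIRST/FIRST conflict occurs when two productions N → α and N → β for the same non-terminal have FIRST(α) ∩ FIRST(β) ≠ ∅ (with ε ∈ FIRST of a nullable right-hand side, so two nullable alternatives also conflict).

Productions for A:
  A → ) num num: FIRST = { ')' }
  A → num: FIRST = { 'num' }
  A → ( ( T: FIRST = { '(' }
T has only one production, so no FIRST/FIRST conflict is possible there.

All alternatives of each non-terminal have pairwise disjoint FIRST sets.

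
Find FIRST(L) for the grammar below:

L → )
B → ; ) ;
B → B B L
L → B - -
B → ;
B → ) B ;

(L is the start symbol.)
To compute FIRST(L), examine every production with L on the left-hand side, reading each right-hand side left to right until a non-nullable symbol is reached.

FIRST sets of the other non-terminals involved (by the same procedure, iterated to a fixed point):
  FIRST(B) = { ')', ';' }

From L → ):
  - ')' is a terminal: add ')' and stop
From L → B - -:
  - B is a non-terminal: add FIRST(B) \ {ε} = { ')', ';' }
    B is not nullable, so stop

Collecting: FIRST(L) = { ')', ';' }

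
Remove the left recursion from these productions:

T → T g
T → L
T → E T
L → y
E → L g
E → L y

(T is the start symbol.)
T → L T'
T → E T T'
T' → g T'
T' → ε
L → y
E → L g
E → L y

T is directly left-recursive. The standard transformation for
  A → A α₁ | ... | A α_m | β₁ | ... | β_n
is
  A  → β₁ A' | ... | β_n A'
  A' → α₁ A' | ... | α_m A' | ε

T → L becomes T → L T'
T → E T becomes T → E T T'
T → T g becomes T' → g T'
Add T' → ε

Productions for other non-terminals are unchanged:
  L → y
  E → L g
  E → L y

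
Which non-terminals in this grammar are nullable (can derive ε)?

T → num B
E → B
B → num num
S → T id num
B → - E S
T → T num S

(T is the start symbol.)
There are no ε-productions, so no non-terminal can derive ε.
No non-terminals are nullable.

Answer: None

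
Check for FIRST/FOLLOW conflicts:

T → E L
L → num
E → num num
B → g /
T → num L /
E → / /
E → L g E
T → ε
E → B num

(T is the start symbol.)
No FIRST/FOLLOW conflicts.

A FIRST/FOLLOW conflict occurs when a non-terminal N has a nullable alternative N → β (β ⇒* ε) and another alternative N → α with FIRST(α) ∩ FOLLOW(N) ≠ ∅: on such a lookahead the parser cannot decide between expanding α and letting N vanish via β.

Nullable non-terminals: T.
FIRST sets used below: FIRST(E) = { '/', 'g', 'num' }

T: nullable alternative(s) T → ε; FOLLOW(T) = { $ }
  T → E L: FIRST \ {ε} = { '/', 'g', 'num' } — disjoint from FOLLOW(T)
  T → num L /: FIRST \ {ε} = { 'num' } — disjoint from FOLLOW(T)
  T → ε: FIRST \ {ε} = { } — this is the only nullable alternative, skip

B, E, L have no nullable alternative, so no FIRST/FOLLOW check is needed there.

No FIRST/FOLLOW conflicts found.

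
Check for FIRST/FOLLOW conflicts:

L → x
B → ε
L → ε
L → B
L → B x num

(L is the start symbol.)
No FIRST/FOLLOW conflicts.

A FIRST/FOLLOW conflict occurs when a non-terminal N has a nullable alternative N → β (β ⇒* ε) and another alternative N → α with FIRST(α) ∩ FOLLOW(N) ≠ ∅: on such a lookahead the parser cannot decide between expanding α and letting N vanish via β.

Nullable non-terminals: B, L.
FIRST sets used below: FIRST(B) = { ε }
B has a nullable alternative but only one production, so nothing to check.

L: nullable alternative(s) L → ε, L → B; FOLLOW(L) = { $ }
  L → x: FIRST \ {ε} = { 'x' } — disjoint from FOLLOW(L)
  L → ε: FIRST \ {ε} = { } — disjoint from FOLLOW(L)
  L → B: FIRST \ {ε} = { } — disjoint from FOLLOW(L)
  L → B x num: FIRST \ {ε} = { 'x' } — disjoint from FOLLOW(L)

No FIRST/FOLLOW conflicts found.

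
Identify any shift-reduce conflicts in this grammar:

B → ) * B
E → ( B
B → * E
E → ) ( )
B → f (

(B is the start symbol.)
No shift-reduce conflicts

Augment with B' → B and build the canonical LR(0) collection (I0 = CLOSURE({[B' → . B]}), then GOTO on every symbol after a dot until no new states appear). It has 14 states:
  I0: { [B → . ) * B], [B → . * E], [B → . f (], [B' → . B] }  — shift
  I1: { [B → ) . * B] }  — shift
  I2: { [B → * . E], [E → . ( B], [E → . ) ( )] }  — shift
  I3: { [B' → B .] }  — accept
  I4: { [B → f . (] }  — shift
  I5: { [B → f ( .] }  — reduce
  I6: { [B → . ) * B], [B → . * E], [B → . f (], [E → ( . B] }  — shift
  I7: { [E → ) . ( )] }  — shift
  I8: { [B → * E .] }  — reduce
  I9: { [E → ) ( . )] }  — shift
  I10: { [E → ) ( ) .] }  — reduce
  I11: { [E → ( B .] }  — reduce
  I12: { [B → ) * . B], [B → . ) * B], [B → . * E], [B → . f (] }  — shift
  I13: { [B → ) * B .] }  — reduce

No state contains both a complete item and a shift item.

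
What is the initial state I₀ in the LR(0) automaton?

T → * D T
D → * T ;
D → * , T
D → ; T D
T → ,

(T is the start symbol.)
First, augment the grammar with T' → T
I₀ = CLOSURE({ [T' → . T] }):
  [T' → . T] has the dot before T: add [T → . * D T], [T → . ,]
No further items can be added.

I₀ = { [T → . * D T], [T → . ,], [T' → . T] }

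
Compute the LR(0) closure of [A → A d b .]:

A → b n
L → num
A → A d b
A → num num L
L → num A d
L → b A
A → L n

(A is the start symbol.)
To compute CLOSURE, for each item [A → α.Bβ] where B is a non-terminal, add [B → .γ] for all productions B → γ; repeat for the newly added items until nothing changes.

Start with: [A → A d b .]
The dot is at the end, so nothing is added.

CLOSURE = { [A → A d b .] }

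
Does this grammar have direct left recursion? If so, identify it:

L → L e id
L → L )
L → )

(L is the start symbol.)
L → L e id: LEFT RECURSIVE (starts with L)
L → L ): LEFT RECURSIVE (starts with L)
L → ): starts with ')'

The grammar has direct left recursion on: L.

Answer: Yes, L is left-recursive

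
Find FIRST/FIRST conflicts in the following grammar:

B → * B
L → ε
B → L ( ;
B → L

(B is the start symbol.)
No FIRST/FIRST conflicts.

A FIRST/FIRST conflict occurs when two productions N → α and N → β for the same non-terminal have FIRST(α) ∩ FIRST(β) ≠ ∅ (with ε ∈ FIRST of a nullable right-hand side, so two nullable alternatives also conflict).

FIRST sets of the non-terminals at (or reachable through a nullable prefix from) the front of some alternative:
  FIRST(L) = { ε }

Productions for B:
  B → * B: FIRST = { '*' }
  B → L ( ;: FIRST = { '(' }
  B → L: FIRST = { ε }
L has only one production, so no FIRST/FIRST conflict is possible there.

All alternatives of each non-terminal have pairwise disjoint FIRST sets.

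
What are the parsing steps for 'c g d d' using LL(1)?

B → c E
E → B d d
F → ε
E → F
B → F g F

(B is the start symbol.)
LL(1) parsing maintains a stack (initially the start symbol over $) and the input. At each step: if the stack top is a terminal, match it against the current input token; if it is a non-terminal N, replace it with the RHS of M[N, lookahead] (the unique production whose predict set contains the lookahead).

Stack is shown with the top on the left.

Stack        Input      Action
------------------------------
B $          c g d d $  output B → c E
c E $        c g d d $  match 'c'
E $          g d d $    output E → B d d
B d d $      g d d $    output B → F g F
F g F d d $  g d d $    output F → ε
g F d d $    g d d $    match 'g'
F d d $      d d $      output F → ε
d d $        d d $      match 'd'
d $          d $        match 'd'
$            $          accept

The string is accepted.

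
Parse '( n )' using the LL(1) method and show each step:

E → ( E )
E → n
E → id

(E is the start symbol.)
Stack is shown with the top on the left.

Stack    Input    Action
------------------------
E $      ( n ) $  output E → ( E )
( E ) $  ( n ) $  match '('
E ) $    n ) $    output E → n
n ) $    n ) $    match 'n'
) $      ) $      match ')'
$        $        accept

The string is accepted.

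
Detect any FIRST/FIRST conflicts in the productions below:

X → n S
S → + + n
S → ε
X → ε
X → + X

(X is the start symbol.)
A FIRST/FIRST conflict occurs when two productions N → α and N → β for the same non-terminal have FIRST(α) ∩ FIRST(β) ≠ ∅ (with ε ∈ FIRST of a nullable right-hand side, so two nullable alternatives also conflict).

Productions for X:
  X → n S: FIRST = { 'n' }
  X → ε: FIRST = { ε }
  X → + X: FIRST = { '+' }
Productions for S:
  S → + + n: FIRST = { '+' }
  S → ε: FIRST = { ε }

All alternatives of each non-terminal have pairwise disjoint FIRST sets.

Answer: No FIRST/FIRST conflicts.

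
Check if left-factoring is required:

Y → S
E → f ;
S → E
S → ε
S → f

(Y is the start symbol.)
Left-factoring is needed when two productions for the same non-terminal
share a common prefix on the right-hand side.

Productions for S:
  S → E
  S → ε
  S → f

No common prefixes found.

Answer: No, left-factoring is not needed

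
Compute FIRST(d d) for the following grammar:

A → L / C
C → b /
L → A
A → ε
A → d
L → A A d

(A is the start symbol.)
{ 'd' }

To compute FIRST(d d), process the symbols left to right:
Symbol d is a terminal. Add 'd' and stop.
FIRST(d d) = { 'd' }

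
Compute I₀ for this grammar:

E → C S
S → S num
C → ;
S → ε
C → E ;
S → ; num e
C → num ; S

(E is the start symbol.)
First, augment the grammar with E' → E
I₀ = CLOSURE({ [E' → . E] }):
  [E' → . E] has the dot before E: add [E → . C S]
  [E → . C S] has the dot before C: add [C → . ;], [C → . E ;], [C → . num ; S]
No further items can be added.

I₀ = { [C → . ;], [C → . E ;], [C → . num ; S], [E → . C S], [E' → . E] }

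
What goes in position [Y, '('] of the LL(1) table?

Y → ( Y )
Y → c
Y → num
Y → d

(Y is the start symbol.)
To find M[Y, '('], we find productions for Y where '(' is in the predict set (PREDICT(N → α) = (FIRST(α) \ {ε}) ∪ (FOLLOW(N) if α ⇒* ε)).

Y → ( Y ): PREDICT = { '(' }
  '(' is in predict set, so this production goes in M[Y, '(']
Y → c: PREDICT = { 'c' }
Y → num: PREDICT = { 'num' }
Y → d: PREDICT = { 'd' }

M[Y, '('] = Y → ( Y )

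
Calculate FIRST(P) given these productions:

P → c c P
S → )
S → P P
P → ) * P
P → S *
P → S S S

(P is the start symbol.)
{ ')', 'c' }

To compute FIRST(P), examine every production with P on the left-hand side, reading each right-hand side left to right until a non-nullable symbol is reached.

FIRST sets of the other non-terminals involved (by the same procedure, iterated to a fixed point):
  FIRST(S) = { ')', 'c' }

From P → c c P:
  - c is a terminal: add 'c' and stop
From P → ) * P:
  - ')' is a terminal: add ')' and stop
From P → S *:
  - S is a non-terminal: add FIRST(S) \ {ε} = { ')', 'c' }
    S is not nullable, so stop
From P → S S S:
  - S is a non-terminal: add FIRST(S) \ {ε} = { ')', 'c' }
    S is not nullable, so stop

Collecting: FIRST(P) = { ')', 'c' }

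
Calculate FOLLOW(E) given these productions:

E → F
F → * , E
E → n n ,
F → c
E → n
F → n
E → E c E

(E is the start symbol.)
To compute FOLLOW(E), find every occurrence of E on a right-hand side N → α E β: add FIRST(β) \ {ε}, and if β is empty or nullable also add FOLLOW(N). Iterate to a fixed point.

E is the start symbol, so $ ∈ FOLLOW(E).
In F → * , E: E is at the end, add FOLLOW(F)
In E → E c E: E is followed by c E, add FIRST(c E) \ {ε} = { 'c' }
In E → E c E: E is at the end; this adds FOLLOW(E) to itself — nothing new

The FOLLOW sets referred to above (computed the same way, to a fixed point):
  FOLLOW(F) = { $, 'c' }

Taking the union: FOLLOW(E) = { $, 'c' }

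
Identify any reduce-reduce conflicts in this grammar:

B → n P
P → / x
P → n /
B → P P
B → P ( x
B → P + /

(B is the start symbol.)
No reduce-reduce conflicts

A reduce-reduce conflict occurs when an LR(0) state has two complete items [A → α .] and [B → β .] — both call for a reduction, and with no lookahead the parser cannot choose between them.

Augment with B' → B and build the canonical LR(0) collection (I0 = CLOSURE({[B' → . B]}), then GOTO on every symbol after a dot until no new states appear). It has 15 states:
  I0: { [B → . P ( x], [B → . P + /], [B → . P P], [B → . n P], [B' → . B], [P → . / x], [P → . n /] }  — shift
  I1: { [P → / . x] }  — shift
  I2: { [B' → B .] }  — accept
  I3: { [B → P . ( x], [B → P . + /], [B → P . P], [P → . / x], [P → . n /] }  — shift
  I4: { [B → n . P], [P → . / x], [P → . n /], [P → n . /] }  — shift
  I5: { [P → / . x], [P → n / .] }  — shift, reduce
  I6: { [B → n P .] }  — reduce
  I7: { [P → n . /] }  — shift
  I8: { [P → n / .] }  — reduce
  I9: { [P → / x .] }  — reduce
  I10: { [B → P ( . x] }  — shift
  I11: { [B → P + . /] }  — shift
  I12: { [B → P P .] }  — reduce
  I13: { [B → P + / .] }  — reduce
  I14: { [B → P ( x .] }  — reduce

No state contains more than one complete item.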